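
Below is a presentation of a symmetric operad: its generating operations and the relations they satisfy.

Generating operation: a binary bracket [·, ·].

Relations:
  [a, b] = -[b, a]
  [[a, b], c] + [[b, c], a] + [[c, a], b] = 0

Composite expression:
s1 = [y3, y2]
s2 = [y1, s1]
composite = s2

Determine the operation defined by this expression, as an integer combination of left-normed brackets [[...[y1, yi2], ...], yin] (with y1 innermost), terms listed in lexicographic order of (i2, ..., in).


-[[y1, y2], y3] + [[y1, y3], y2]

A multilinear Lie element is pinned by y1-initial words (y1 innermost).
Composite bracket: [y1, [y3, y2]]
Under [a, b] = ab - ba we get 4 signed associative words (2^2 = 4).
Collect the words opening with y1:
  sign of y1y2y3 is -1, so it contributes -[[y1, y2], y3]
  sign of y1y3y2 is +1, so it contributes +[[y1, y3], y2]


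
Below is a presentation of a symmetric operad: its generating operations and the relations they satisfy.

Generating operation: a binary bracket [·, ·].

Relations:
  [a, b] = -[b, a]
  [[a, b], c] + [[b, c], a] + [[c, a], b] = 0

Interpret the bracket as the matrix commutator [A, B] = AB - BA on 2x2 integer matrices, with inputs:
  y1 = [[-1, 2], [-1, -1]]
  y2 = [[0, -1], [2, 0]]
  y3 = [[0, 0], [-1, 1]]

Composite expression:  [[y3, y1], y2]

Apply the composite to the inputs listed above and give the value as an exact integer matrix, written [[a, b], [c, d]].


[y3, y1] = [[2, -2], [-1, -2]]
[[y3, y1], y2] = [[-5, -4], [-8, 5]]

[[-5, -4], [-8, 5]]


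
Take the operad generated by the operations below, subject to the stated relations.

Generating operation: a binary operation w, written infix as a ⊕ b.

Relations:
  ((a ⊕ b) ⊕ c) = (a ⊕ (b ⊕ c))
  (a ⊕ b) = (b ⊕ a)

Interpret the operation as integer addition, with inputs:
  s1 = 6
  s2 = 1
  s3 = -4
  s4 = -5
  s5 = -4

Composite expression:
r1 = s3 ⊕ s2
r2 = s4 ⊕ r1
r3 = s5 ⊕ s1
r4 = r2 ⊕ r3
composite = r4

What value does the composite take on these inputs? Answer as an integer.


(s3 ⊕ s2) = -3
(s4 ⊕ (s3 ⊕ s2)) = -8
(s5 ⊕ s1) = 2
((s4 ⊕ (s3 ⊕ s2)) ⊕ (s5 ⊕ s1)) = -6

-6


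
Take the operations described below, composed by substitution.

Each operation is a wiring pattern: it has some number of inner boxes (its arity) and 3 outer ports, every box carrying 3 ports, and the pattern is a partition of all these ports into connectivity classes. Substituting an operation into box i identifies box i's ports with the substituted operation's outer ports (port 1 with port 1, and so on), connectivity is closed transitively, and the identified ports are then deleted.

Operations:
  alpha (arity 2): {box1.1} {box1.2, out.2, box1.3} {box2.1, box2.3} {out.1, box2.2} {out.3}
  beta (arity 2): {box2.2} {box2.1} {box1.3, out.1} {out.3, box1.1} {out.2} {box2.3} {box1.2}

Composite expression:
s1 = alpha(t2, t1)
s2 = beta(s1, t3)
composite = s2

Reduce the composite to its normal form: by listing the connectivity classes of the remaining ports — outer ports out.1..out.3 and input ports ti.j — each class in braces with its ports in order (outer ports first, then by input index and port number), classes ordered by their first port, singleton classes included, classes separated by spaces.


{out.1} {out.2} {out.3, t1.2} {t1.1, t1.3} {t2.1} {t2.2, t2.3} {t3.1} {t3.2} {t3.3}

Connectivity passes through glued beta-boundaries; trace each wire chain.
the subtree at alpha composes to {out.1, t1.2} {out.2, t2.2, t2.3} {out.3} {t1.1, t1.3} {t2.1} on (t2, t1); out.j = own outer ports
the subtree at beta composes to {out.1} {out.2} {out.3, t1.2} {t1.1, t1.3} {t2.1} {t2.2, t2.3} {t3.1} {t3.2} {t3.3} on (t2, t1, t3); out.j = own outer ports


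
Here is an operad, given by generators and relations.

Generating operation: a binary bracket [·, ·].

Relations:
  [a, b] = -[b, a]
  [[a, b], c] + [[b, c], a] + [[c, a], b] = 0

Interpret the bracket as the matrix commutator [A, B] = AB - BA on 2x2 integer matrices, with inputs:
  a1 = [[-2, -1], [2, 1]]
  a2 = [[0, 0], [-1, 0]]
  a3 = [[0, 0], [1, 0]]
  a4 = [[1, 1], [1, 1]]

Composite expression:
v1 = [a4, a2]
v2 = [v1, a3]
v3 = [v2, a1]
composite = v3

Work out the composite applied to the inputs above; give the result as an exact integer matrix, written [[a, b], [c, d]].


[a4, a2] = [[-1, 0], [0, 1]]
[[a4, a2], a3] = [[0, 0], [2, 0]]
[[[a4, a2], a3], a1] = [[2, 0], [-6, -2]]

[[2, 0], [-6, -2]]


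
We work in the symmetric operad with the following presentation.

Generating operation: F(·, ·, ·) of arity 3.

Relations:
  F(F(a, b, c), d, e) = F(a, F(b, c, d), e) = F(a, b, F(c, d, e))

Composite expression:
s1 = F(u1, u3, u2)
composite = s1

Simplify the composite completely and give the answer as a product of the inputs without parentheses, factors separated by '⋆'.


u1 ⋆ u3 ⋆ u2

All parenthesizations of F agree; list the u-inputs left to right.
F(u1, u3, u2) flattens to u1 ⋆ u3 ⋆ u2


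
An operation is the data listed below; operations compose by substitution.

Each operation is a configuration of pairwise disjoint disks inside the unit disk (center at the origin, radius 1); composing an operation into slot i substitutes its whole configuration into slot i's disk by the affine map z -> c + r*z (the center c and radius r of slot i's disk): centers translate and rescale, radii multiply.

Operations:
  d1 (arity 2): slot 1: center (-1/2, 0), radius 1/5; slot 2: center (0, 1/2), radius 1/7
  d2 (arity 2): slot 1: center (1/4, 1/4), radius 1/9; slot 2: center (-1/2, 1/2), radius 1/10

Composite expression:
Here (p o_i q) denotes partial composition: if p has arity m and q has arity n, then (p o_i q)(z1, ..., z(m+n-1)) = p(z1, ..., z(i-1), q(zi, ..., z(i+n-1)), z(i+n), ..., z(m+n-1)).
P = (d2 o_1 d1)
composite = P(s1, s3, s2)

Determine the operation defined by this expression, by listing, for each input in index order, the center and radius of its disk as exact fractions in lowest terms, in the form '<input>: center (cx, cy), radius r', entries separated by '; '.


Affine substitution under d2: radii multiply and s-centers shift.
s1 passes through 2 substitutions, ending at center (7/36, 1/4), radius 1/45
s3 passes through 2 substitutions, ending at center (1/4, 11/36), radius 1/63
s2 passes through 1 substitution, ending at center (-1/2, 1/2), radius 1/10

s1: center (7/36, 1/4), radius 1/45; s2: center (-1/2, 1/2), radius 1/10; s3: center (1/4, 11/36), radius 1/63


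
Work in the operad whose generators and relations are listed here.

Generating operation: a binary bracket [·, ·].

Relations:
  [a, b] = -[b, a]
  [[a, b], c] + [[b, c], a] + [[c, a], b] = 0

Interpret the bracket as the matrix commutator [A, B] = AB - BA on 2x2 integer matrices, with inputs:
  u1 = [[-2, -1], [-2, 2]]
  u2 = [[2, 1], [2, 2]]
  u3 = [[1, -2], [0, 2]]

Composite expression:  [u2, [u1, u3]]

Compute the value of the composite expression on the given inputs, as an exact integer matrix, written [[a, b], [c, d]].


[u1, u3] = [[-4, 7], [2, 4]]
[u2, [u1, u3]] = [[-12, 8], [-16, 12]]

[[-12, 8], [-16, 12]]


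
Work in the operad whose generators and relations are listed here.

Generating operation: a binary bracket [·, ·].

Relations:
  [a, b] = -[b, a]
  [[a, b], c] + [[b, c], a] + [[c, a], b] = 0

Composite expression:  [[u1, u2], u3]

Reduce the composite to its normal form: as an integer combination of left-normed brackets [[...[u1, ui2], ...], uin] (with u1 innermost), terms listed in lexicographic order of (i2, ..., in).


Left-normed coefficients sit on the u1-initial expansion words.
Composite bracket: [[u1, u2], u3]
Expanding via [a, b] = ab - ba: 4 signed words (2^2 = 4).
Only words starting with u1 matter:
  u1u2u3 appears with sign +1, giving the term +[[u1, u2], u3]

[[u1, u2], u3]


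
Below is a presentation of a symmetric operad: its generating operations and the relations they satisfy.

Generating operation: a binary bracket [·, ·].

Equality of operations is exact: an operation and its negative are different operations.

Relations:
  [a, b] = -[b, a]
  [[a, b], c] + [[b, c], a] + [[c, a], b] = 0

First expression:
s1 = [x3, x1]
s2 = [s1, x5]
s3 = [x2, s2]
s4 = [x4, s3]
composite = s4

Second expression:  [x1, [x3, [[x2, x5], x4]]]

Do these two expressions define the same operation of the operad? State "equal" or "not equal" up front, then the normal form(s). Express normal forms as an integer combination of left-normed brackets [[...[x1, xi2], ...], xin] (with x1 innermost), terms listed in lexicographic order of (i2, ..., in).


The first expression, normalized: -[[[[x1, x3], x5], x2], x4]
The second expression, normalized: -[[[[x1, x2], x5], x4], x3] + [[[[x1, x3], x2], x5], x4] - [[[[x1, x3], x4], x2], x5] + [[[[x1, x3], x4], x5], x2] - [[[[x1, x3], x5], x2], x4] + [[[[x1, x4], x2], x5], x3] - [[[[x1, x4], x5], x2], x3] + [[[[x1, x5], x2], x4], x3]
The forms do not match — not equal.

not equal; first: -[[[[x1, x3], x5], x2], x4]; second: -[[[[x1, x2], x5], x4], x3] + [[[[x1, x3], x2], x5], x4] - [[[[x1, x3], x4], x2], x5] + [[[[x1, x3], x4], x5], x2] - [[[[x1, x3], x5], x2], x4] + [[[[x1, x4], x2], x5], x3] - [[[[x1, x4], x5], x2], x3] + [[[[x1, x5], x2], x4], x3]


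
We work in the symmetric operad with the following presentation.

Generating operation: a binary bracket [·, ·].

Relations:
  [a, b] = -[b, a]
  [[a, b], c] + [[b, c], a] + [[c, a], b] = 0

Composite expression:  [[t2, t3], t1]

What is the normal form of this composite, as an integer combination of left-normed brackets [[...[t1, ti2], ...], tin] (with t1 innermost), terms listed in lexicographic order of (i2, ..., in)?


-[[t1, t2], t3] + [[t1, t3], t2]

Left-normed coefficients sit on the t1-initial expansion words.
Composite bracket: [[t2, t3], t1]
Full expansion: 4 signed words from ab - ba (2^2 = 4).
Only words starting with t1 matter:
  the word t1t2t3 carries sign -1 and contributes -[[t1, t2], t3]
  the word t1t3t2 carries sign +1 and contributes +[[t1, t3], t2]


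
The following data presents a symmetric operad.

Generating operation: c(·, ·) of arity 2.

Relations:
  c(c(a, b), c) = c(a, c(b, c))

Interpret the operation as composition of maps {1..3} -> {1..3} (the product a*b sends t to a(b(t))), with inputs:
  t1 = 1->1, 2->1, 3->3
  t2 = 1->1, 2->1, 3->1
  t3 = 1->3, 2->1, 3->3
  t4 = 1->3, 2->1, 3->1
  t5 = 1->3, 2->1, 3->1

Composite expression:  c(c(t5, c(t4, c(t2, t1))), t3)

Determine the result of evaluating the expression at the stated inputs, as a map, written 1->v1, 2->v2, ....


1->1, 2->1, 3->1

c(t2, t1) = 1->1, 2->1, 3->1
c(t4, c(t2, t1)) = 1->3, 2->3, 3->3
c(t5, c(t4, c(t2, t1))) = 1->1, 2->1, 3->1
c(c(t5, c(t4, c(t2, t1))), t3) = 1->1, 2->1, 3->1


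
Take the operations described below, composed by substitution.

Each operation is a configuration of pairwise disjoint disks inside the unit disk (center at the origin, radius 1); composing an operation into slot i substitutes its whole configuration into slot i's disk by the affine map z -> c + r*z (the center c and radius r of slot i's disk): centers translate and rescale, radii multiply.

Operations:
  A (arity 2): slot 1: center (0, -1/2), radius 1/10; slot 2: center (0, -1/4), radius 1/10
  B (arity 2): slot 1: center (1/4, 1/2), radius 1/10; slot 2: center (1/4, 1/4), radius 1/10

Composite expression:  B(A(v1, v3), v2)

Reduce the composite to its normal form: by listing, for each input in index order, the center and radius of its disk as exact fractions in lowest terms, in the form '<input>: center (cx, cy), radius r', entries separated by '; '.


v1: center (1/4, 9/20), radius 1/100; v2: center (1/4, 1/4), radius 1/10; v3: center (1/4, 19/40), radius 1/100

Affine substitution under B: radii multiply and v-centers shift.
tracing v1 down its 2-map path: center (1/4, 9/20), radius 1/100
tracing v3 down its 2-map path: center (1/4, 19/40), radius 1/100
tracing v2 down its 1-map path: center (1/4, 1/4), radius 1/10


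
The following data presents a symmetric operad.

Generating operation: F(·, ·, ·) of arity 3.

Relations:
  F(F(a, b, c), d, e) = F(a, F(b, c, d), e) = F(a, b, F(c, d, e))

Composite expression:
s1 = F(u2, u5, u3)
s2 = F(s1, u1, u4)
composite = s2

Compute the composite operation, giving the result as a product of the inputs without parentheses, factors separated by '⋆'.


u2 ⋆ u5 ⋆ u3 ⋆ u1 ⋆ u4

Associativity of F dissolves the nesting; only the u-input order survives.
F(u2, u5, u3) spells out as u2 ⋆ u5 ⋆ u3
F(F(u2, u5, u3), u1, u4) spells out as u2 ⋆ u5 ⋆ u3 ⋆ u1 ⋆ u4


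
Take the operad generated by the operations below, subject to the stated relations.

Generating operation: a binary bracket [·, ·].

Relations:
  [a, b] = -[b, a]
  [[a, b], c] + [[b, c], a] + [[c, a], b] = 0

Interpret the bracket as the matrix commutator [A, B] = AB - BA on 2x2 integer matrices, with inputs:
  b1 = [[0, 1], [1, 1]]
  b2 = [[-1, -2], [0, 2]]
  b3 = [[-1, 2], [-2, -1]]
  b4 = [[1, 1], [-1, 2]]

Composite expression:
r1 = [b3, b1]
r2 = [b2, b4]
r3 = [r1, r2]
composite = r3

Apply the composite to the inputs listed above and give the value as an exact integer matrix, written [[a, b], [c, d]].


[b3, b1] = [[4, 2], [2, -4]]
[b2, b4] = [[2, -5], [-3, -2]]
[[b3, b1], [b2, b4]] = [[4, -48], [32, -4]]

[[4, -48], [32, -4]]


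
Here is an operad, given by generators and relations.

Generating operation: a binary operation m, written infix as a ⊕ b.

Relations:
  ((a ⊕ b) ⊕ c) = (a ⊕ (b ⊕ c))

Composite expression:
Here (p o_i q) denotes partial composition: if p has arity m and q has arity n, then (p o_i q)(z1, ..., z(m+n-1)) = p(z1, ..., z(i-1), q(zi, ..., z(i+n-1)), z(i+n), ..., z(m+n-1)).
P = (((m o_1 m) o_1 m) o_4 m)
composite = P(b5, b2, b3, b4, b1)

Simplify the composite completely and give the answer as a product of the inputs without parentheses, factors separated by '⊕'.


b5 ⊕ b2 ⊕ b3 ⊕ b4 ⊕ b1


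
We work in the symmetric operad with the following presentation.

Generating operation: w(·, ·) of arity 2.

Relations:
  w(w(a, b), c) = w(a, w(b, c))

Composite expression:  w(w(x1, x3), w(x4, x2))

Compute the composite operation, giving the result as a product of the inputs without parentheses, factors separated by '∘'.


x1 ∘ x3 ∘ x4 ∘ x2

Associativity of w dissolves the nesting; only the x-input order survives.
w(x1, x3) collapses to x1 ∘ x3
w(x4, x2) collapses to x4 ∘ x2
w(w(x1, x3), w(x4, x2)) collapses to x1 ∘ x3 ∘ x4 ∘ x2


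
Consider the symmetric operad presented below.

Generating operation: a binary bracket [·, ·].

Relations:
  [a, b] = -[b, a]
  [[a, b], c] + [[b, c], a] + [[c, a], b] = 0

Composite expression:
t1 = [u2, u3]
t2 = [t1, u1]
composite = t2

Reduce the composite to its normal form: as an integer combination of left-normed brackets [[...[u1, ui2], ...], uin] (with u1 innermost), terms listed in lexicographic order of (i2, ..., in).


-[[u1, u2], u3] + [[u1, u3], u2]

Expand each bracket as ab - ba; the u1-initial words give the coefficients.
Composite bracket: [[u2, u3], u1]
Full expansion: 4 signed words from ab - ba (2^2 = 4).
Only words starting with u1 matter:
  u1u2u3 (sign -1) contributes -[[u1, u2], u3]
  u1u3u2 (sign +1) contributes +[[u1, u3], u2]


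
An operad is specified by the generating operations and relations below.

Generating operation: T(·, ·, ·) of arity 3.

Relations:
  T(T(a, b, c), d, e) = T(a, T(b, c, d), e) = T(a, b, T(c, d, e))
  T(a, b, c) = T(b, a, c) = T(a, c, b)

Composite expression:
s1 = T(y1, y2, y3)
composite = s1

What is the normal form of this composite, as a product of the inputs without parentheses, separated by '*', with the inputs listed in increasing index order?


y1 * y2 * y3


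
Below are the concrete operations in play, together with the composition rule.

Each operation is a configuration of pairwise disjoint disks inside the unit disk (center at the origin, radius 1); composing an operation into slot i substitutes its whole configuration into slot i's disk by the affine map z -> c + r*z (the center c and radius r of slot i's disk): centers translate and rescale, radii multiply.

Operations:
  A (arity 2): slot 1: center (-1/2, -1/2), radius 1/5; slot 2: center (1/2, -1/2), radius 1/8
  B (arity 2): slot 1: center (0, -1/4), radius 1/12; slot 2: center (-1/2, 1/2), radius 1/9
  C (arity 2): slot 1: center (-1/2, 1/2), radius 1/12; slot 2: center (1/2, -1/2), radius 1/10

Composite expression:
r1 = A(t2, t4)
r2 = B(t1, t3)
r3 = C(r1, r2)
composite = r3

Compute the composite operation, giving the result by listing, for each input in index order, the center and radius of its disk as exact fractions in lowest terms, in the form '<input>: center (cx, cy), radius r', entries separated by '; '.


t1: center (1/2, -21/40), radius 1/120; t2: center (-13/24, 11/24), radius 1/60; t3: center (9/20, -9/20), radius 1/90; t4: center (-11/24, 11/24), radius 1/96

Follow each t-input down from C: c' goes to c + r*c', radius to r*r'.
input t2: applying the 2 nested substitutions gives center (-13/24, 11/24), radius 1/60
input t4: applying the 2 nested substitutions gives center (-11/24, 11/24), radius 1/96
input t1: applying the 2 nested substitutions gives center (1/2, -21/40), radius 1/120
input t3: applying the 2 nested substitutions gives center (9/20, -9/20), radius 1/90


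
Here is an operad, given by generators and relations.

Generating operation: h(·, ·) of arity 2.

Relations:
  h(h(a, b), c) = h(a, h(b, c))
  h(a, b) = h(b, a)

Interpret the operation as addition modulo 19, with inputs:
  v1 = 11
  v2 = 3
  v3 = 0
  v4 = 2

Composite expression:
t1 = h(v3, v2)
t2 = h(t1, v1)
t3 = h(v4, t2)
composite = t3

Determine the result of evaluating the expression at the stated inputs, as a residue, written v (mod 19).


16 (mod 19)

h(v3, v2) = 3
h(h(v3, v2), v1) = 14
h(v4, h(h(v3, v2), v1)) = 16


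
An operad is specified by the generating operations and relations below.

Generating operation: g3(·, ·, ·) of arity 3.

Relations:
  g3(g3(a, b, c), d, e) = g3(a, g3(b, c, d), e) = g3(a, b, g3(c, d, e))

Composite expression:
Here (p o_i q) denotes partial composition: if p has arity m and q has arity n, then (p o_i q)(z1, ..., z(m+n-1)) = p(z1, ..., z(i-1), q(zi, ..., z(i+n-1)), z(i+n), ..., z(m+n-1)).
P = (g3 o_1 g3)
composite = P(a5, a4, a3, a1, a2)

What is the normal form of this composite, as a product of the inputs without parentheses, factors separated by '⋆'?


a5 ⋆ a4 ⋆ a3 ⋆ a1 ⋆ a2

Associativity of g3 dissolves the nesting; only the a-input order survives.
g3(a5, a4, a3) unparenthesizes to a5 ⋆ a4 ⋆ a3
g3(g3(a5, a4, a3), a1, a2) unparenthesizes to a5 ⋆ a4 ⋆ a3 ⋆ a1 ⋆ a2


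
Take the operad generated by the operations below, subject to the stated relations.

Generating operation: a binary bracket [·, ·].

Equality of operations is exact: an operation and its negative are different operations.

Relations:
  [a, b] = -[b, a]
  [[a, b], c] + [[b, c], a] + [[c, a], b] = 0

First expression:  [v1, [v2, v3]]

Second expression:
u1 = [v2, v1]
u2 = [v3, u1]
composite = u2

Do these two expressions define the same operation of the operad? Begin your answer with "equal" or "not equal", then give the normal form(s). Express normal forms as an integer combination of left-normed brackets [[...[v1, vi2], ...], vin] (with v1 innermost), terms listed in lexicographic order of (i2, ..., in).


The first expression, normalized: [[v1, v2], v3] - [[v1, v3], v2]
The second expression, normalized: [[v1, v2], v3]
They disagree, so not equal.

not equal — first [[v1, v2], v3] - [[v1, v3], v2], second [[v1, v2], v3]


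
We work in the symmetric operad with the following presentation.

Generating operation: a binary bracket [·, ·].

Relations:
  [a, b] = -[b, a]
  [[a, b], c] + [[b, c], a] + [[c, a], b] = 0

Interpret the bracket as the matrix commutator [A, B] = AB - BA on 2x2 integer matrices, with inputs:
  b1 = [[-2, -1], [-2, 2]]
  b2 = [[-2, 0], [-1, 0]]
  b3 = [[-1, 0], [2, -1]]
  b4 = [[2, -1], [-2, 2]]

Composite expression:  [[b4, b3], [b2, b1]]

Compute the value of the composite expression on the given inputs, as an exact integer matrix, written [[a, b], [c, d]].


[b4, b3] = [[-2, 0], [0, 2]]
[b2, b1] = [[-1, 2], [0, 1]]
[[b4, b3], [b2, b1]] = [[0, -8], [0, 0]]

[[0, -8], [0, 0]]


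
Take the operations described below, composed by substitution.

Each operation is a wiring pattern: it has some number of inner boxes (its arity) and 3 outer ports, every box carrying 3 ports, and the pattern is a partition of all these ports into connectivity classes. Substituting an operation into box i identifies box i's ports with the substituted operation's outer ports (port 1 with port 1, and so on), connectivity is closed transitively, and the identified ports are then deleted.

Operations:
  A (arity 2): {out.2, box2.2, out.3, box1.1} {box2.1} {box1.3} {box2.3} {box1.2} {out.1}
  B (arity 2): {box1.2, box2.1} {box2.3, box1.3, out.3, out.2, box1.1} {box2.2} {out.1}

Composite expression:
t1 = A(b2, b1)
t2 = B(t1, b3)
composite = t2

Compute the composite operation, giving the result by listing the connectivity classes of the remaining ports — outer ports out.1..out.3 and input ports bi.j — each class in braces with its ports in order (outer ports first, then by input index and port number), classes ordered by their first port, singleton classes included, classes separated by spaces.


{out.1} {out.2, out.3, b1.2, b2.1, b3.1, b3.3} {b1.1} {b1.3} {b2.2} {b2.3} {b3.2}

Reachability decides: close wires over B-identified ports.
the subtree at A composes to {out.1} {out.2, out.3, b1.2, b2.1} {b1.1} {b1.3} {b2.2} {b2.3} on (b2, b1); out.j = own outer ports
the subtree at B composes to {out.1} {out.2, out.3, b1.2, b2.1, b3.1, b3.3} {b1.1} {b1.3} {b2.2} {b2.3} {b3.2} on (b2, b1, b3); out.j = own outer ports


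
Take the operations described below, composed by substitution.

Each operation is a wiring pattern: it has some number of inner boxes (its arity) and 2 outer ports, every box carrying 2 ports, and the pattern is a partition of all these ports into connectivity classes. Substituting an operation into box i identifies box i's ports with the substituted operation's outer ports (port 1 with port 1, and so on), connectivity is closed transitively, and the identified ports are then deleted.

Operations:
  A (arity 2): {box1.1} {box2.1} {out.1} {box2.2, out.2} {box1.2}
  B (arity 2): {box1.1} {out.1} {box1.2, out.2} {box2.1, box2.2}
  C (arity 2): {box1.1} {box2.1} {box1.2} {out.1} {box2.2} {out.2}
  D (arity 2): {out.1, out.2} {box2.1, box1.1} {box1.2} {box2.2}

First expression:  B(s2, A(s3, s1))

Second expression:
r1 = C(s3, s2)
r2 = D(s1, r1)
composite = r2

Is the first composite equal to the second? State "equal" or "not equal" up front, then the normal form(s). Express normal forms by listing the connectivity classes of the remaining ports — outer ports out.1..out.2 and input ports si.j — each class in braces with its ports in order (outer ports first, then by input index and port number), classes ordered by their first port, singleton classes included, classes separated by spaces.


not equal: they reduce to {out.1} {out.2, s2.2} {s1.1} {s1.2} {s2.1} {s3.1} {s3.2} and {out.1, out.2} {s1.1} {s1.2} {s2.1} {s2.2} {s3.1} {s3.2}


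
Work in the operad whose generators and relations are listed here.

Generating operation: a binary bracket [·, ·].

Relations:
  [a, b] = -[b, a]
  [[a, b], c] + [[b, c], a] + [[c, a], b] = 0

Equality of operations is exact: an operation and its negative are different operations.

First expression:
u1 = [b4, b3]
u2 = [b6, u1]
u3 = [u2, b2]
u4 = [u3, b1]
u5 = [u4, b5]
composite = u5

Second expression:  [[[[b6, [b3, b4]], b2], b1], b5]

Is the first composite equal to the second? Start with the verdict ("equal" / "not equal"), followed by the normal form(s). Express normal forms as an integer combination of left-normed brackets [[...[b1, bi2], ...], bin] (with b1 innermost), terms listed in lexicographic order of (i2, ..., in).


not equal; first: [[[[[b1, b2], b3], b4], b6], b5] - [[[[[b1, b2], b4], b3], b6], b5] - [[[[[b1, b2], b6], b3], b4], b5] + [[[[[b1, b2], b6], b4], b3], b5] - [[[[[b1, b3], b4], b6], b2], b5] + [[[[[b1, b4], b3], b6], b2], b5] + [[[[[b1, b6], b3], b4], b2], b5] - [[[[[b1, b6], b4], b3], b2], b5]; second: -[[[[[b1, b2], b3], b4], b6], b5] + [[[[[b1, b2], b4], b3], b6], b5] + [[[[[b1, b2], b6], b3], b4], b5] - [[[[[b1, b2], b6], b4], b3], b5] + [[[[[b1, b3], b4], b6], b2], b5] - [[[[[b1, b4], b3], b6], b2], b5] - [[[[[b1, b6], b3], b4], b2], b5] + [[[[[b1, b6], b4], b3], b2], b5]

The first expression reduces to [[[[[b1, b2], b3], b4], b6], b5] - [[[[[b1, b2], b4], b3], b6], b5] - [[[[[b1, b2], b6], b3], b4], b5] + [[[[[b1, b2], b6], b4], b3], b5] - [[[[[b1, b3], b4], b6], b2], b5] + [[[[[b1, b4], b3], b6], b2], b5] + [[[[[b1, b6], b3], b4], b2], b5] - [[[[[b1, b6], b4], b3], b2], b5]
The second expression reduces to -[[[[[b1, b2], b3], b4], b6], b5] + [[[[[b1, b2], b4], b3], b6], b5] + [[[[[b1, b2], b6], b3], b4], b5] - [[[[[b1, b2], b6], b4], b3], b5] + [[[[[b1, b3], b4], b6], b2], b5] - [[[[[b1, b4], b3], b6], b2], b5] - [[[[[b1, b6], b3], b4], b2], b5] + [[[[[b1, b6], b4], b3], b2], b5]
No match — not equal.


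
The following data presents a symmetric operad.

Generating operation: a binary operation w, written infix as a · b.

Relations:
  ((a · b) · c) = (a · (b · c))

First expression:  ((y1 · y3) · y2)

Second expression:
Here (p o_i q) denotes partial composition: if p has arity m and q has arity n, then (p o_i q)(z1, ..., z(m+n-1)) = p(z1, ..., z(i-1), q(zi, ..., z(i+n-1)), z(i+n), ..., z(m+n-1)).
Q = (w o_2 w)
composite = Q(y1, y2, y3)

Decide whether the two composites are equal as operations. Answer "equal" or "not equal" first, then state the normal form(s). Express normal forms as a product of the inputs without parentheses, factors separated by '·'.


not equal; the first gives y1 · y3 · y2 and the second y1 · y2 · y3

Normal form of the first expression: y1 · y3 · y2
Normal form of the second expression: y1 · y2 · y3
No match — not equal.


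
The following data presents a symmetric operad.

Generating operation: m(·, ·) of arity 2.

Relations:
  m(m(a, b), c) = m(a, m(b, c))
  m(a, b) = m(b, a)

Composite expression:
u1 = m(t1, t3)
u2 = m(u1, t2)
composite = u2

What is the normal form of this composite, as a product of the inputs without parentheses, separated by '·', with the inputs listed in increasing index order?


t1 · t2 · t3

Any arrangement under m is one operation, so sort the t-inputs.
m(t1, t3) reduces to t1 · t3
m(m(t1, t3), t2) reduces to t1 · t3 · t2
putting the inputs in ascending order: t1 · t2 · t3


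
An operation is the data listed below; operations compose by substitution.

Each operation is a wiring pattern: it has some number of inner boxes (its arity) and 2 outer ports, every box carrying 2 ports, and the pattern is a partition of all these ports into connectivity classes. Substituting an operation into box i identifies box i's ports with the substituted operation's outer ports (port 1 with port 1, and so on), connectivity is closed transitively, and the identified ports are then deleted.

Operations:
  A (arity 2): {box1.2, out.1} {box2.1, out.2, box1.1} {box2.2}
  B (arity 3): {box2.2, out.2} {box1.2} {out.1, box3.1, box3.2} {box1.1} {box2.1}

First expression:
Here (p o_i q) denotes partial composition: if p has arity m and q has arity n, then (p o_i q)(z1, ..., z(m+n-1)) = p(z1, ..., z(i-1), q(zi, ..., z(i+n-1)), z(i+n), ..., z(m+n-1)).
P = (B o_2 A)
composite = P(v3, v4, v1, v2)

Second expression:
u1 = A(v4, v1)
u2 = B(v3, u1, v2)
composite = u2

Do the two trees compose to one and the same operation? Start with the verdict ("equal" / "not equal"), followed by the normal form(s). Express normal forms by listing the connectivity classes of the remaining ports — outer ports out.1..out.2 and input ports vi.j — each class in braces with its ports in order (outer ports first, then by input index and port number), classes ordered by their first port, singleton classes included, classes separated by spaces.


The first expression reduces to {out.1, v2.1, v2.2} {out.2, v1.1, v4.1} {v1.2} {v3.1} {v3.2} {v4.2}
The second expression reduces to {out.1, v2.1, v2.2} {out.2, v1.1, v4.1} {v1.2} {v3.1} {v3.2} {v4.2}
One common form — equal.

equal; the common form is {out.1, v2.1, v2.2} {out.2, v1.1, v4.1} {v1.2} {v3.1} {v3.2} {v4.2}


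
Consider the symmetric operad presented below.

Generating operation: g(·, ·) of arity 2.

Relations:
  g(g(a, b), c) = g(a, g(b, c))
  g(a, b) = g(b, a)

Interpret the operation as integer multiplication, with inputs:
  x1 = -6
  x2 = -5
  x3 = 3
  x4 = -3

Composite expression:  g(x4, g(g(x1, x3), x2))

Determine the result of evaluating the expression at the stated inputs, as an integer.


-270

g(x1, x3) = -18
g(g(x1, x3), x2) = 90
g(x4, g(g(x1, x3), x2)) = -270


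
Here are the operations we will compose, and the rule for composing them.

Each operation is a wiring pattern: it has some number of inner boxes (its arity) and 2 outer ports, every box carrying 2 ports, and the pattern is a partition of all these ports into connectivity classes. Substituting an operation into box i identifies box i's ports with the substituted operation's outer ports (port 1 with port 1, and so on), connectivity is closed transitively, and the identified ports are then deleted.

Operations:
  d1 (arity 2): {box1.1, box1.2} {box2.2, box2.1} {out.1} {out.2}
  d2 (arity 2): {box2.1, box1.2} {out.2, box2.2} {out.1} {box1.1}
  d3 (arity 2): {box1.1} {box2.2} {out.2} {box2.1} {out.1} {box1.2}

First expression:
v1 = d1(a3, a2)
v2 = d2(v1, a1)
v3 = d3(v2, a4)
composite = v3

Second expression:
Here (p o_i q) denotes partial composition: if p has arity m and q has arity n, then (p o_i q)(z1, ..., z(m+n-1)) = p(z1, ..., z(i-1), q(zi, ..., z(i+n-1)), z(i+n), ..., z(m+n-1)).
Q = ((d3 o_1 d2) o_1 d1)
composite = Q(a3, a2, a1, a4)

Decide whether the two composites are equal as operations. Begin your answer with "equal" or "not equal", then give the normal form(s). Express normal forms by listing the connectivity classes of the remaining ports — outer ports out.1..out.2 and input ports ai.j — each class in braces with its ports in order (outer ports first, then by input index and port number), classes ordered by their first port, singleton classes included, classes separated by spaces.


equal; the common form is {out.1} {out.2} {a1.1} {a1.2} {a2.1, a2.2} {a3.1, a3.2} {a4.1} {a4.2}

The first composite normalizes to {out.1} {out.2} {a1.1} {a1.2} {a2.1, a2.2} {a3.1, a3.2} {a4.1} {a4.2}
The second composite normalizes to {out.1} {out.2} {a1.1} {a1.2} {a2.1, a2.2} {a3.1, a3.2} {a4.1} {a4.2}
One common form — equal.


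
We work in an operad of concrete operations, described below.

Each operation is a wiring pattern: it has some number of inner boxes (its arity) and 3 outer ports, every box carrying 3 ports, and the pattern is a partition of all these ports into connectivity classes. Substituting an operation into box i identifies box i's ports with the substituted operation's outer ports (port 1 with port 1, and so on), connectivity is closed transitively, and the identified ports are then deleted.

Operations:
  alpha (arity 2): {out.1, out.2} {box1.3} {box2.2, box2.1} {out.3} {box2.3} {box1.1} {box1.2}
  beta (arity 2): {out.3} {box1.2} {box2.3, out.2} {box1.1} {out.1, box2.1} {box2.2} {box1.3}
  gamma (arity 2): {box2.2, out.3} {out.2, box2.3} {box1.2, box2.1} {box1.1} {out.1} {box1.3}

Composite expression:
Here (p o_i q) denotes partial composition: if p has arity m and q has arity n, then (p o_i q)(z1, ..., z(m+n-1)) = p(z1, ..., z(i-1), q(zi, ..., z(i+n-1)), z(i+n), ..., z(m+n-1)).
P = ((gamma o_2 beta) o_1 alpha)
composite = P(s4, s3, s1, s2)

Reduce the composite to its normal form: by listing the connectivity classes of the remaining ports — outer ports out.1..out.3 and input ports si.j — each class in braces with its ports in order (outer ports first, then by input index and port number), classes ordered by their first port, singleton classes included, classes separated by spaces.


{out.1} {out.2} {out.3, s2.3} {s1.1} {s1.2} {s1.3} {s2.1} {s2.2} {s3.1, s3.2} {s3.3} {s4.1} {s4.2} {s4.3}

Connectivity passes through glued gamma-boundaries; trace each wire chain.
after alpha, the pattern on (s4, s3) reads {out.1, out.2} {out.3} {s3.1, s3.2} {s3.3} {s4.1} {s4.2} {s4.3} (out.j = its outer ports)
after beta, the pattern on (s1, s2) reads {out.1, s2.1} {out.2, s2.3} {out.3} {s1.1} {s1.2} {s1.3} {s2.2} (out.j = its outer ports)
after gamma, the pattern on (s4, s3, s1, s2) reads {out.1} {out.2} {out.3, s2.3} {s1.1} {s1.2} {s1.3} {s2.1} {s2.2} {s3.1, s3.2} {s3.3} {s4.1} {s4.2} {s4.3} (out.j = its outer ports)


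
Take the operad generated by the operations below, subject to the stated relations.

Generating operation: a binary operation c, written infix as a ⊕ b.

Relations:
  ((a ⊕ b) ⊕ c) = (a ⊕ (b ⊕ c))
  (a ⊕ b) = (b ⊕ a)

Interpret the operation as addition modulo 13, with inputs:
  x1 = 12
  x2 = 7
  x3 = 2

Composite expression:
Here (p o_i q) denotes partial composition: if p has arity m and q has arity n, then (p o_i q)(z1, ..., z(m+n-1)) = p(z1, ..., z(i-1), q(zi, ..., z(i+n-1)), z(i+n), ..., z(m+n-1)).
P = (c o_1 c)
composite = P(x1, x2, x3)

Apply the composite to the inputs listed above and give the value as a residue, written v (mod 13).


(x1 ⊕ x2) = 6
((x1 ⊕ x2) ⊕ x3) = 8

8 (mod 13)


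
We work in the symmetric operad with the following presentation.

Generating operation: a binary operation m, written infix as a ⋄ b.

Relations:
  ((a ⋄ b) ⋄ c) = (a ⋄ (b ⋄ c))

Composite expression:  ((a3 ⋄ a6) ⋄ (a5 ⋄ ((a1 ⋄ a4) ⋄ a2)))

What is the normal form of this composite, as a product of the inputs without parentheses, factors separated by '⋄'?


Every regrouping of m is equal, so read the a-inputs in written order.
(a3 ⋄ a6) collapses to a3 ⋄ a6
(a1 ⋄ a4) collapses to a1 ⋄ a4
((a1 ⋄ a4) ⋄ a2) collapses to a1 ⋄ a4 ⋄ a2
(a5 ⋄ ((a1 ⋄ a4) ⋄ a2)) collapses to a5 ⋄ a1 ⋄ a4 ⋄ a2
((a3 ⋄ a6) ⋄ (a5 ⋄ ((a1 ⋄ a4) ⋄ a2))) collapses to a3 ⋄ a6 ⋄ a5 ⋄ a1 ⋄ a4 ⋄ a2

a3 ⋄ a6 ⋄ a5 ⋄ a1 ⋄ a4 ⋄ a2


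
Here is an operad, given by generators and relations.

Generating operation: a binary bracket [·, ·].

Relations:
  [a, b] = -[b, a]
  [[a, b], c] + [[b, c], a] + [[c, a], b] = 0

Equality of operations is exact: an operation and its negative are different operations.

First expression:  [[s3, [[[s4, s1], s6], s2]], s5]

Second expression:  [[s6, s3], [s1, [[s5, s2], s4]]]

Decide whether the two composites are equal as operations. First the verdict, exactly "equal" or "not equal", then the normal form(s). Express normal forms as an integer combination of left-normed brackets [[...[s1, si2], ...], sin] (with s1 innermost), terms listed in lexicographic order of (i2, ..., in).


In normal form, the first expression is [[[[[s1, s4], s6], s2], s3], s5]
In normal form, the second expression is -[[[[[s1, s2], s5], s4], s3], s6] + [[[[[s1, s2], s5], s4], s6], s3] + [[[[[s1, s4], s2], s5], s3], s6] - [[[[[s1, s4], s2], s5], s6], s3] - [[[[[s1, s4], s5], s2], s3], s6] + [[[[[s1, s4], s5], s2], s6], s3] + [[[[[s1, s5], s2], s4], s3], s6] - [[[[[s1, s5], s2], s4], s6], s3]
They disagree, so not equal.

not equal: they reduce to [[[[[s1, s4], s6], s2], s3], s5] and -[[[[[s1, s2], s5], s4], s3], s6] + [[[[[s1, s2], s5], s4], s6], s3] + [[[[[s1, s4], s2], s5], s3], s6] - [[[[[s1, s4], s2], s5], s6], s3] - [[[[[s1, s4], s5], s2], s3], s6] + [[[[[s1, s4], s5], s2], s6], s3] + [[[[[s1, s5], s2], s4], s3], s6] - [[[[[s1, s5], s2], s4], s6], s3]


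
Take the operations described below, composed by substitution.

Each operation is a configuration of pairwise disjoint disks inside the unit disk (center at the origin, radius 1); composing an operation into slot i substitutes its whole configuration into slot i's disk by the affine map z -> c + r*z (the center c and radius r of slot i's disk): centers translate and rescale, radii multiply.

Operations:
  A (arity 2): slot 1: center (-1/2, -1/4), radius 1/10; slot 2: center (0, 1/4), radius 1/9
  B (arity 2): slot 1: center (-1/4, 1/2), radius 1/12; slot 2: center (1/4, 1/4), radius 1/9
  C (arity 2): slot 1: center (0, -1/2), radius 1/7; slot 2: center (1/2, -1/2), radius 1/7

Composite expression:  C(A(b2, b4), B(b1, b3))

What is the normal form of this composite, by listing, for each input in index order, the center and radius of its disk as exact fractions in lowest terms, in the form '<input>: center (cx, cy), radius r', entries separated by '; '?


b1: center (13/28, -3/7), radius 1/84; b2: center (-1/14, -15/28), radius 1/70; b3: center (15/28, -13/28), radius 1/63; b4: center (0, -13/28), radius 1/63

Each b-disk chains the slot maps above it in C; radii multiply.
input b2: composing its 2 substitution steps yields center (-1/14, -15/28), radius 1/70
input b4: composing its 2 substitution steps yields center (0, -13/28), radius 1/63
input b1: composing its 2 substitution steps yields center (13/28, -3/7), radius 1/84
input b3: composing its 2 substitution steps yields center (15/28, -13/28), radius 1/63


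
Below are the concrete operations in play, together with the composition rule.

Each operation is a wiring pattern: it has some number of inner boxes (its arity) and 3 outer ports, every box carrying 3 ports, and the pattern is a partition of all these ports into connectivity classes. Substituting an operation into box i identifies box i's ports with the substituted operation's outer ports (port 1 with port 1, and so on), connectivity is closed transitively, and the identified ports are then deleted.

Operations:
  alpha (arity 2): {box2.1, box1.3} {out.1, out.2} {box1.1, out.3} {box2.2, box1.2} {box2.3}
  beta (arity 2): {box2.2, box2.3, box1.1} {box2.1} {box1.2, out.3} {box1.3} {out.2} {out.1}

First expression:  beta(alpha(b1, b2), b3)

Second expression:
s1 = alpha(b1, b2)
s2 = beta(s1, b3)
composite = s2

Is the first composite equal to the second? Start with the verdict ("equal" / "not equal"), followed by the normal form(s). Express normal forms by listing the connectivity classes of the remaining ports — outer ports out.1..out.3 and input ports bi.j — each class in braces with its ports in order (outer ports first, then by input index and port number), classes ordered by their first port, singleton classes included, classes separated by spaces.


equal — both sides give {out.1} {out.2} {out.3, b3.2, b3.3} {b1.1} {b1.2, b2.2} {b1.3, b2.1} {b2.3} {b3.1}


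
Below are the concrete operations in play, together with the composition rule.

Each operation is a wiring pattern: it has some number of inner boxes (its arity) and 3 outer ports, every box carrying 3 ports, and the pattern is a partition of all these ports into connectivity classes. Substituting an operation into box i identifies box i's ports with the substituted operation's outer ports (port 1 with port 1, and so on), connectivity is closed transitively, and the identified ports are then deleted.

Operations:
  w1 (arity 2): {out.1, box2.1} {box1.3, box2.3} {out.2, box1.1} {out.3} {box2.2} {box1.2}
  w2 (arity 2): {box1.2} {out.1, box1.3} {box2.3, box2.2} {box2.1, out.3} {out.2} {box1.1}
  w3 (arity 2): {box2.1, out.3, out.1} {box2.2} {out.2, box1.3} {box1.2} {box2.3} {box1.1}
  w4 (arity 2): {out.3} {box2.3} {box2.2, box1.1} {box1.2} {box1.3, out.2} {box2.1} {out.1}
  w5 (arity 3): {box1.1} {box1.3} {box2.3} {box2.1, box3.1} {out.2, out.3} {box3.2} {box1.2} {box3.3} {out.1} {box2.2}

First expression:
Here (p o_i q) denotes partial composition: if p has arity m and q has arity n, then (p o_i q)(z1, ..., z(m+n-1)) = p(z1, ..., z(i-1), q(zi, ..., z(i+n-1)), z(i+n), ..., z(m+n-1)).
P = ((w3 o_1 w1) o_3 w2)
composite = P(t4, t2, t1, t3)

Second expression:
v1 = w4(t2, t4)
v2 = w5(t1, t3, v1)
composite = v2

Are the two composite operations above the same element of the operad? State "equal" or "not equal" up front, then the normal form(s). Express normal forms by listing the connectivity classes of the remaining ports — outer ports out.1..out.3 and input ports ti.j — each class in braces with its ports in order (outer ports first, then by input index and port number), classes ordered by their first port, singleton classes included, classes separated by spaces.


not equal; the first gives {out.1, out.3, t1.3} {out.2} {t1.1} {t1.2} {t2.1} {t2.2} {t2.3, t4.3} {t3.1} {t3.2, t3.3} {t4.1} {t4.2} and the second {out.1} {out.2, out.3} {t1.1} {t1.2} {t1.3} {t2.1, t4.2} {t2.2} {t2.3} {t3.1} {t3.2} {t3.3} {t4.1} {t4.3}

The first expression reduces to {out.1, out.3, t1.3} {out.2} {t1.1} {t1.2} {t2.1} {t2.2} {t2.3, t4.3} {t3.1} {t3.2, t3.3} {t4.1} {t4.2}
The second expression reduces to {out.1} {out.2, out.3} {t1.1} {t1.2} {t1.3} {t2.1, t4.2} {t2.2} {t2.3} {t3.1} {t3.2} {t3.3} {t4.1} {t4.3}
They disagree, so not equal.
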